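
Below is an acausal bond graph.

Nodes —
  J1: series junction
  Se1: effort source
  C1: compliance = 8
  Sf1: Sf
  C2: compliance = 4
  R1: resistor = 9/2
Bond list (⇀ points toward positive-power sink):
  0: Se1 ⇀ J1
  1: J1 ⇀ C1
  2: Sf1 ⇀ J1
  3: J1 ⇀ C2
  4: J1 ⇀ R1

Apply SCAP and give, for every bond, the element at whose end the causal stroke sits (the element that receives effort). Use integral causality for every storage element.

b0 |J1
b1 |J1
b2 |Sf1
b3 |J1
b4 |J1

#0 stroke at J1  (Se1 fixes effort; stroke away)
#2 stroke at Sf1  (Sf1 fixes flow; stroke at Sf1)
#1 stroke at J1  (J1: bond 2 brought flow, rest push out)
#3 stroke at J1  (common-f at J1 fixed by 2)
#4 stroke at J1  (common-f at J1 fixed by 2)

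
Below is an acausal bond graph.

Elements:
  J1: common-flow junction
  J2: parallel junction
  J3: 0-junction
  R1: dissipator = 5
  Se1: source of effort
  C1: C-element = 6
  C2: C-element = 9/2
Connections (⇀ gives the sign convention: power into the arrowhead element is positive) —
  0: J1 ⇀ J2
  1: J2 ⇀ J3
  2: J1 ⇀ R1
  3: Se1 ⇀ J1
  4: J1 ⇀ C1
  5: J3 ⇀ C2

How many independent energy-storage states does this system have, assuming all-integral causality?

β3 stroke at J1  (Se1: effort source, stroke at far end)
β4 stroke at J1  (C1: C, integral causality)
β5 stroke at J3  (C2 integral (e out))
β1 stroke at J2  (common-e at J3 fixed by 5)
β0 stroke at J1  (common-e at J2 fixed by 1)
β2 stroke at R1  (closing 1-jn rule on J1)

2  (C1, C2 all integral)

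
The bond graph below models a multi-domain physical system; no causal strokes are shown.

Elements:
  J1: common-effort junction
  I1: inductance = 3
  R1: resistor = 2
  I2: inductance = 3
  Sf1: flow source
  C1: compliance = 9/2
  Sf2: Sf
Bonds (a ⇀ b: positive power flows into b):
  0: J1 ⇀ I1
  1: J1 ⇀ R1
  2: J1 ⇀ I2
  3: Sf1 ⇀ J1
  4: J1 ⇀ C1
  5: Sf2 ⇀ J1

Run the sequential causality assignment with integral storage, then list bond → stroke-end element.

β3 |Sf1  (Sf1 (Sf) sets flow on bond)
β5 |Sf2  (Sf2: flow source, stroke at near end)
β0 |I1  (I1 outputs flow p/I1)
β2 |I2  (prefer integral on I2)
β4 |J1  (C1 integral (e out))
β1 |R1  (J1 effort already set via bond 4)

b0 →I1
b1 →R1
b2 →I2
b3 →Sf1
b4 →J1
b5 →Sf2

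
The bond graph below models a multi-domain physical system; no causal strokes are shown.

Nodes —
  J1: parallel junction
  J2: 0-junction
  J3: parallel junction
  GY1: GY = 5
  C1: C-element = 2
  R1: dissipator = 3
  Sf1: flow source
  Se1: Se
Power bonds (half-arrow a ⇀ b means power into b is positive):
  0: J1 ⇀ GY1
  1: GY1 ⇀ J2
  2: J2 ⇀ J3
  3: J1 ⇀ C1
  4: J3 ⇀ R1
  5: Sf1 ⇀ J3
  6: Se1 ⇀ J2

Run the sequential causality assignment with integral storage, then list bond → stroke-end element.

#5 stroke at Sf1  (Sf1: flow source, stroke at near end)
#6 stroke at J2  (Se1 (Se) sets effort on bond)
#1 stroke at GY1  (common-e at J2 fixed by 6)
#2 stroke at J3  (J2 effort already set via bond 6)
#4 stroke at R1  (0-jn J3 has e-setter on 2)
#0 stroke at GY1  (GY1: gyrator matches bond 1)
#3 stroke at J1  (J1 needs exactly one e-in)

bond 0 stroke at GY1
bond 1 stroke at GY1
bond 2 stroke at J3
bond 3 stroke at J1
bond 4 stroke at R1
bond 5 stroke at Sf1
bond 6 stroke at J2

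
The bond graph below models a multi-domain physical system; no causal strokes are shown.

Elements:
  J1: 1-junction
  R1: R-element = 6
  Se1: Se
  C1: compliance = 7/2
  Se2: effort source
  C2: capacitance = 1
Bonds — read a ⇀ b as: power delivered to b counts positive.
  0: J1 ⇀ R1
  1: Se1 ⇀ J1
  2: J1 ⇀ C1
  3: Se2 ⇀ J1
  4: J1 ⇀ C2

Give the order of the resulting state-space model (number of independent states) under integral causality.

β1 |J1  (source Se1 imposes e)
β3 |J1  (Se2 (Se) sets effort on bond)
β2 |J1  (C1 outputs effort q/C1)
β4 |J1  (C2 outputs effort q/C2)
β0 |R1  (only one flow-in slot at J1)

2  (C1, C2 all integral)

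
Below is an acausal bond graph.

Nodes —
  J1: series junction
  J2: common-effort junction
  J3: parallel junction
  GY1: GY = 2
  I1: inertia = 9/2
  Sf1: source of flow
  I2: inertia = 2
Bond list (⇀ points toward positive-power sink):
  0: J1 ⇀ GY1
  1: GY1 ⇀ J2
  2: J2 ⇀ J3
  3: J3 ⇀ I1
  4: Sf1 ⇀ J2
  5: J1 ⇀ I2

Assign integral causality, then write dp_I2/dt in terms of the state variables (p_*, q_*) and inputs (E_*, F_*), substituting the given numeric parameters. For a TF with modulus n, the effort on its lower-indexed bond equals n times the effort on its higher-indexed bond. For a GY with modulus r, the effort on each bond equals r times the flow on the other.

b4 →Sf1  (source Sf1 imposes f)
b3 →I1  (I1 integral (f out))
b2 →J3  (J3: last free bond brings effort in)
b1 →J2  (closing 0-jn rule on J2)
b0 →J1  (GY1: gyrator matches bond 1)
b5 →I2  (J1: last free bond brings flow in)

dp_I2/dt = 2*F_Sf1 - 4*p_I1/9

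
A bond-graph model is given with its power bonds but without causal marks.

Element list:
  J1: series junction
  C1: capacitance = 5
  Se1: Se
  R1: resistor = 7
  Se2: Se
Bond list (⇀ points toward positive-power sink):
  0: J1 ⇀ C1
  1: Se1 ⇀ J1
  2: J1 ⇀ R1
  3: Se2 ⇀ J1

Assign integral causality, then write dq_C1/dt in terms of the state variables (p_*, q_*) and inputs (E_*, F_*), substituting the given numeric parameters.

dq_C1/dt = E_Se1/7 + E_Se2/7 - q_C1/35

bond 1 stroke at J1  (source Se1 imposes e)
bond 3 stroke at J1  (Se2 fixes effort; stroke away)
bond 0 stroke at J1  (C1 integral (e out))
bond 2 stroke at R1  (J1 needs exactly one f-in)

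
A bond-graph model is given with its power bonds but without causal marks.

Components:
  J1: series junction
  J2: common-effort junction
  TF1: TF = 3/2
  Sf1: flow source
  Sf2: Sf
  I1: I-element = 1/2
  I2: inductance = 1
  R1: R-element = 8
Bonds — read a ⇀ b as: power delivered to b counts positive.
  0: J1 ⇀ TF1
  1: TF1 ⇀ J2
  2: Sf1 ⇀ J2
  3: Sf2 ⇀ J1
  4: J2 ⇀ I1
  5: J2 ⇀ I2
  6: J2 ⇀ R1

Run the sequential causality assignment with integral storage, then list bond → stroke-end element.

b2 stroke→Sf1  (Sf1 fixes flow; stroke at Sf1)
b3 stroke→Sf2  (source Sf2 imposes f)
b0 stroke→J1  (1-jn J1 has f-setter on 3)
b1 stroke→TF1  (through TF1, causality passes straight; one stroke at TF1)
b4 stroke→I1  (I1 integral (f out))
b5 stroke→I2  (I2 integral (f out))
b6 stroke→J2  (only one effort-in slot at J2)

β0 |J1
β1 |TF1
β2 |Sf1
β3 |Sf2
β4 |I1
β5 |I2
β6 |J2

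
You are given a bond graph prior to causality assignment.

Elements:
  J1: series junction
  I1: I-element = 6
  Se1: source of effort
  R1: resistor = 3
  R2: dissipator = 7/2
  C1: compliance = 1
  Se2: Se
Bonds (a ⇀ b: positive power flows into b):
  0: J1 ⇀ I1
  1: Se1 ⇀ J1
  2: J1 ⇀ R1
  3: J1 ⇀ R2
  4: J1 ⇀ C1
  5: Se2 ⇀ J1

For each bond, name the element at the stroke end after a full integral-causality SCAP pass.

β0 →I1
β1 →J1
β2 →J1
β3 →J1
β4 →J1
β5 →J1

bond 1 →J1  (Se1: effort source, stroke at far end)
bond 5 →J1  (Se2 fixes effort; stroke away)
bond 0 →I1  (prefer integral on I1)
bond 2 →J1  (1-jn J1 has f-setter on 0)
bond 3 →J1  (J1 flow already set via bond 0)
bond 4 →J1  (J1 flow already set via bond 0)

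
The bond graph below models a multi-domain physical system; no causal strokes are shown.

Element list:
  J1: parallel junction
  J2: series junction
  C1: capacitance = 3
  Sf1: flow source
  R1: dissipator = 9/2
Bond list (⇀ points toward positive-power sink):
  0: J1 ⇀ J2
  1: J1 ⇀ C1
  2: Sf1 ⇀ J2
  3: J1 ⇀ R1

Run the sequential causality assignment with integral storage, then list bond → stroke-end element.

#2 |Sf1  (source Sf1 imposes f)
#0 |J2  (common-f at J2 fixed by 2)
#1 |J1  (C1 integral (e out))
#3 |R1  (J1: bond 1 brought effort, rest push out)

β0 →J2
β1 →J1
β2 →Sf1
β3 →R1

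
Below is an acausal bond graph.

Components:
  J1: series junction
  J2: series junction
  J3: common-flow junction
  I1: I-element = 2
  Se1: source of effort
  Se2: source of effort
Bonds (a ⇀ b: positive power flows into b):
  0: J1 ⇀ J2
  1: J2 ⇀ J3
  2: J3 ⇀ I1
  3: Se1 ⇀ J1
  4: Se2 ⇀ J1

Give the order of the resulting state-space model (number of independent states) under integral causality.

1  (I1 all integral)

b3 →J1  (Se1 (Se) sets effort on bond)
b4 →J1  (Se2 (Se) sets effort on bond)
b0 →J2  (J1: last free bond brings flow in)
b1 →J3  (J2 needs exactly one f-in)
b2 →I1  (J3 needs exactly one f-in)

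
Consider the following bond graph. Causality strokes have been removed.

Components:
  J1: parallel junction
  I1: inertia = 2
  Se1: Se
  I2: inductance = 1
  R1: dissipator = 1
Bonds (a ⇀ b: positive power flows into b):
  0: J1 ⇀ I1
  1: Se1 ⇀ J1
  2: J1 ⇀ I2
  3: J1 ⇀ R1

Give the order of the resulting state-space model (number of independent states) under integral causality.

β1 |J1  (Se1: effort source, stroke at far end)
β0 |I1  (J1 effort already set via bond 1)
β2 |I2  (J1: bond 1 brought effort, rest push out)
β3 |R1  (J1: bond 1 brought effort, rest push out)

2  (I1, I2 all integral)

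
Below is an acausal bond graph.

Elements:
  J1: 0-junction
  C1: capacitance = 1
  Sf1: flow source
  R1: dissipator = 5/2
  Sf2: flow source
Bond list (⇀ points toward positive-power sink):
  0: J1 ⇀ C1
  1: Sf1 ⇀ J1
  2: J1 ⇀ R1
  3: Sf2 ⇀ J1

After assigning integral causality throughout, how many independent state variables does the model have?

1  (C1 all integral)

#1 stroke at Sf1  (source Sf1 imposes f)
#3 stroke at Sf2  (Sf2 (Sf) sets flow on bond)
#0 stroke at J1  (C1 outputs effort q/C1)
#2 stroke at R1  (J1: bond 0 brought effort, rest push out)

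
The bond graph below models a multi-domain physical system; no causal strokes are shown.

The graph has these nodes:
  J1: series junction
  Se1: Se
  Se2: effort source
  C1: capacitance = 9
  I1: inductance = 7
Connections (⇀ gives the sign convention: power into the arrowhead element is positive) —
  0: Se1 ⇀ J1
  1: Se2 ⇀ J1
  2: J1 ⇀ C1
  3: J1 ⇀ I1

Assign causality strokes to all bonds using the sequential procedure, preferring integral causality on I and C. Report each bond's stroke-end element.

b0 →J1  (Se1: effort source, stroke at far end)
b1 →J1  (Se2 (Se) sets effort on bond)
b2 →J1  (C1: C, integral causality)
b3 →I1  (J1: last free bond brings flow in)

β0 →J1
β1 →J1
β2 →J1
β3 →I1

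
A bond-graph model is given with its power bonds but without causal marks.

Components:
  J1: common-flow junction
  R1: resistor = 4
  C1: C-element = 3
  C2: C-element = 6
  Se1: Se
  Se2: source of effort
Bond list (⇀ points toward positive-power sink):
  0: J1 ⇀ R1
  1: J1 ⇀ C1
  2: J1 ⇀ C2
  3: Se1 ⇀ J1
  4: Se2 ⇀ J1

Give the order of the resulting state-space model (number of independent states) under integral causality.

#3 |J1  (Se1: effort source, stroke at far end)
#4 |J1  (Se2: effort source, stroke at far end)
#1 |J1  (C1 integral (e out))
#2 |J1  (C2: C, integral causality)
#0 |R1  (only one flow-in slot at J1)

2  (C1, C2 all integral)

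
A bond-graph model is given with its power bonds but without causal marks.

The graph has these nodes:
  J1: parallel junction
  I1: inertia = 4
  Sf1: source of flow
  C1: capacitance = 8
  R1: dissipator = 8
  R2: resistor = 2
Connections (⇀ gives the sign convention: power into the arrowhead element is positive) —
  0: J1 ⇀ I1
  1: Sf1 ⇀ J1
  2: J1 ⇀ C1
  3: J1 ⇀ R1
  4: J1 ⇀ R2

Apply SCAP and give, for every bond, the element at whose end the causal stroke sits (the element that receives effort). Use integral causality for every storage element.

β0 stroke→I1
β1 stroke→Sf1
β2 stroke→J1
β3 stroke→R1
β4 stroke→R2

bond 1 |Sf1  (Sf1 fixes flow; stroke at Sf1)
bond 0 |I1  (I1: I, integral causality)
bond 2 |J1  (C1 outputs effort q/C1)
bond 3 |R1  (J1: bond 2 brought effort, rest push out)
bond 4 |R2  (0-jn J1 has e-setter on 2)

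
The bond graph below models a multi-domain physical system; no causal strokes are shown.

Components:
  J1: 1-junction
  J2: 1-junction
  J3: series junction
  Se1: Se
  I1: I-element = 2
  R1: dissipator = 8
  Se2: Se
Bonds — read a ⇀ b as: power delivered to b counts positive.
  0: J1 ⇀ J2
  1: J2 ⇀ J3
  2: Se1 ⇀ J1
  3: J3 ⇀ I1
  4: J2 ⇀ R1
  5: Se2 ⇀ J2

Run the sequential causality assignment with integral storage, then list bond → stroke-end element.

#0 stroke→J2
#1 stroke→J3
#2 stroke→J1
#3 stroke→I1
#4 stroke→J2
#5 stroke→J2

β2 |J1  (Se1 (Se) sets effort on bond)
β5 |J2  (Se2: effort source, stroke at far end)
β0 |J2  (closing 1-jn rule on J1)
β3 |I1  (prefer integral on I1)
β1 |J3  (common-f at J3 fixed by 3)
β4 |J2  (J2: bond 1 brought flow, rest push out)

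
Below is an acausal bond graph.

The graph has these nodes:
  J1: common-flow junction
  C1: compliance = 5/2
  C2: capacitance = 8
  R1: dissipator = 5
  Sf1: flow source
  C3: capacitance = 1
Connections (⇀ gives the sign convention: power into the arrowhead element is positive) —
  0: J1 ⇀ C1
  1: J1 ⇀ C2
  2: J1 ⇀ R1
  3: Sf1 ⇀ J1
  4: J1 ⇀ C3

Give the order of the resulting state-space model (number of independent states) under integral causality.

3  (C1, C2, C3 all integral)

#3 →Sf1  (source Sf1 imposes f)
#0 →J1  (common-f at J1 fixed by 3)
#1 →J1  (J1: bond 3 brought flow, rest push out)
#2 →J1  (J1: bond 3 brought flow, rest push out)
#4 →J1  (common-f at J1 fixed by 3)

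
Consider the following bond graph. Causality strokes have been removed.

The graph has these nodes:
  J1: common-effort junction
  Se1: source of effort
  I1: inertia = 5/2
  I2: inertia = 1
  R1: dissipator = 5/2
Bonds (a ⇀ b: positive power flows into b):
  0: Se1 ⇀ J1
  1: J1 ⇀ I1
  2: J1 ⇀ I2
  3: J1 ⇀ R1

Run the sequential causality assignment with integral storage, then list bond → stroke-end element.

β0 →J1  (Se1 fixes effort; stroke away)
β1 →I1  (J1 effort already set via bond 0)
β2 →I2  (J1: bond 0 brought effort, rest push out)
β3 →R1  (J1: bond 0 brought effort, rest push out)

b0 stroke at J1
b1 stroke at I1
b2 stroke at I2
b3 stroke at R1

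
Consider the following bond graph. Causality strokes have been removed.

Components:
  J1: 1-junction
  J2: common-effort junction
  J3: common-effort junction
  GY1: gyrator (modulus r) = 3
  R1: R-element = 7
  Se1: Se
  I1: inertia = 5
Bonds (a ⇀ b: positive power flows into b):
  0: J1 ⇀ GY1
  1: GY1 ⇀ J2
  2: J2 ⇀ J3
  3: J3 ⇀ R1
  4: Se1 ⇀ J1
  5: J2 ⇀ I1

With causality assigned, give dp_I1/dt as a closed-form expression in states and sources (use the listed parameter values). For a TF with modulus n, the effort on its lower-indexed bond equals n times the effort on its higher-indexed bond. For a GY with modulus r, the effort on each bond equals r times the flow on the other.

dp_I1/dt = 7*E_Se1/3 - 7*p_I1/5

bond 4 →J1  (source Se1 imposes e)
bond 0 →GY1  (closing 1-jn rule on J1)
bond 1 →GY1  (GY GY1: same side as bond 0)
bond 5 →I1  (I1 outputs flow p/I1)
bond 2 →J2  (closing 0-jn rule on J2)
bond 3 →J3  (closing 0-jn rule on J3)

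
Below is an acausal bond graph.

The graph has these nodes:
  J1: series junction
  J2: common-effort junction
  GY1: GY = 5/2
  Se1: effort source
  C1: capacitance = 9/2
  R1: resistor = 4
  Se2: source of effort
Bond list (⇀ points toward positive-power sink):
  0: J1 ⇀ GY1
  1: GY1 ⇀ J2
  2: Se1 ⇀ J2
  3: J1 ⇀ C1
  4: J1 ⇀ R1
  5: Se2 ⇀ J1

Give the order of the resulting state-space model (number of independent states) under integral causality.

1  (C1 all integral)

#2 stroke→J2  (source Se1 imposes e)
#5 stroke→J1  (Se2: effort source, stroke at far end)
#1 stroke→GY1  (0-jn J2 has e-setter on 2)
#0 stroke→GY1  (GY GY1: same side as bond 1)
#3 stroke→J1  (J1: bond 0 brought flow, rest push out)
#4 stroke→J1  (1-jn J1 has f-setter on 0)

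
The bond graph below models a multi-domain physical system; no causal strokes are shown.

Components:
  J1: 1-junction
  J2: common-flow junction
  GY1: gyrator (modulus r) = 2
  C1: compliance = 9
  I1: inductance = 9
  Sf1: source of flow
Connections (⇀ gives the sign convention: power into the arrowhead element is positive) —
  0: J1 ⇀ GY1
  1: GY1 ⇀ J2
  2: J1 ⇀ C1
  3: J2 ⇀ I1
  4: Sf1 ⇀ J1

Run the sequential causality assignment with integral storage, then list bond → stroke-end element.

b0 stroke at J1
b1 stroke at J2
b2 stroke at J1
b3 stroke at I1
b4 stroke at Sf1

b4 →Sf1  (source Sf1 imposes f)
b0 →J1  (J1 flow already set via bond 4)
b2 →J1  (J1 flow already set via bond 4)
b1 →J2  (through GY1, causality inverts; strokes same side of GY1)
b3 →I1  (J2 needs exactly one f-in)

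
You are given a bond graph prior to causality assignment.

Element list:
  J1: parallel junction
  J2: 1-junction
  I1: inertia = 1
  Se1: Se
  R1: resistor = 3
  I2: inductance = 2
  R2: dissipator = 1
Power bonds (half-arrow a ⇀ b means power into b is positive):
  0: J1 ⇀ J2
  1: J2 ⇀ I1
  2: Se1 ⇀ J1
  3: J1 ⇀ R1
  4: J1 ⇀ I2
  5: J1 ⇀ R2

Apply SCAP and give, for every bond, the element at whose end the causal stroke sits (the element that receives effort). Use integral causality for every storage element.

b0 |J2
b1 |I1
b2 |J1
b3 |R1
b4 |I2
b5 |R2

β2 →J1  (Se1 fixes effort; stroke away)
β0 →J2  (common-e at J1 fixed by 2)
β3 →R1  (J1: bond 2 brought effort, rest push out)
β4 →I2  (common-e at J1 fixed by 2)
β5 →R2  (common-e at J1 fixed by 2)
β1 →I1  (only one flow-in slot at J2)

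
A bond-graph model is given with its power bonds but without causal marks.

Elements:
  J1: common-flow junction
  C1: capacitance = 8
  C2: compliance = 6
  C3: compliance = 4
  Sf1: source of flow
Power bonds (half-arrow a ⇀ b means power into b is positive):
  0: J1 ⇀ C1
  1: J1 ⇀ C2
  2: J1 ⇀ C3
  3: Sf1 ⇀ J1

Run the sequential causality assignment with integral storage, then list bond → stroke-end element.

bond 0 →J1
bond 1 →J1
bond 2 →J1
bond 3 →Sf1

bond 3 stroke at Sf1  (Sf1: flow source, stroke at near end)
bond 0 stroke at J1  (1-jn J1 has f-setter on 3)
bond 1 stroke at J1  (J1: bond 3 brought flow, rest push out)
bond 2 stroke at J1  (J1: bond 3 brought flow, rest push out)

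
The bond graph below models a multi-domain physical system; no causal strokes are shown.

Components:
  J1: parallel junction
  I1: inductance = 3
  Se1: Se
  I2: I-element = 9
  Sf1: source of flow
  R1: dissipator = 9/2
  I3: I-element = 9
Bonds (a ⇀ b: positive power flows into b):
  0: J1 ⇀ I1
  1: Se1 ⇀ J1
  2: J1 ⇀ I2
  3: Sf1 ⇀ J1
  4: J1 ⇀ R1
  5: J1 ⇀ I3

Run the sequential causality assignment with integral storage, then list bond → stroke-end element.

β0 stroke→I1
β1 stroke→J1
β2 stroke→I2
β3 stroke→Sf1
β4 stroke→R1
β5 stroke→I3

β1 stroke→J1  (Se1 (Se) sets effort on bond)
β3 stroke→Sf1  (Sf1: flow source, stroke at near end)
β0 stroke→I1  (J1: bond 1 brought effort, rest push out)
β2 stroke→I2  (common-e at J1 fixed by 1)
β4 stroke→R1  (J1: bond 1 brought effort, rest push out)
β5 stroke→I3  (J1: bond 1 brought effort, rest push out)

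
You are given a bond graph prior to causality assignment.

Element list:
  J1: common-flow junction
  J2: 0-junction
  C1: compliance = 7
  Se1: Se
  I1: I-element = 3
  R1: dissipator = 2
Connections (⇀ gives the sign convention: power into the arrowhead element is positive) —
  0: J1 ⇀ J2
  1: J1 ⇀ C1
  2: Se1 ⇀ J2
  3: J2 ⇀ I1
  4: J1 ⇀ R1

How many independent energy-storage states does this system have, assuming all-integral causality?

2  (C1, I1 all integral)

bond 2 stroke→J2  (Se1: effort source, stroke at far end)
bond 0 stroke→J1  (common-e at J2 fixed by 2)
bond 3 stroke→I1  (J2: bond 2 brought effort, rest push out)
bond 1 stroke→J1  (C1 outputs effort q/C1)
bond 4 stroke→R1  (J1: last free bond brings flow in)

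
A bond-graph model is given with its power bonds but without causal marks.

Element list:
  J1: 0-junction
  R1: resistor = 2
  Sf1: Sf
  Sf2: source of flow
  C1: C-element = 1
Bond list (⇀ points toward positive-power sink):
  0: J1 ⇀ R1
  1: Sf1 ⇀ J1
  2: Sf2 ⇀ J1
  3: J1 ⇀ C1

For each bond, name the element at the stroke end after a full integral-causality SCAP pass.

#0 stroke→R1
#1 stroke→Sf1
#2 stroke→Sf2
#3 stroke→J1

β1 →Sf1  (Sf1 fixes flow; stroke at Sf1)
β2 →Sf2  (Sf2: flow source, stroke at near end)
β3 →J1  (prefer integral on C1)
β0 →R1  (0-jn J1 has e-setter on 3)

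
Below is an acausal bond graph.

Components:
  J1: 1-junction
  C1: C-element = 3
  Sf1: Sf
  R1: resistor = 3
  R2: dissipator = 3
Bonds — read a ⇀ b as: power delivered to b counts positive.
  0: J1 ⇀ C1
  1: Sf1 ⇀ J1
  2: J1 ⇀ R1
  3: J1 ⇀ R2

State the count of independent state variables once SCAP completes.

1  (C1 all integral)

β1 stroke at Sf1  (source Sf1 imposes f)
β0 stroke at J1  (common-f at J1 fixed by 1)
β2 stroke at J1  (J1 flow already set via bond 1)
β3 stroke at J1  (common-f at J1 fixed by 1)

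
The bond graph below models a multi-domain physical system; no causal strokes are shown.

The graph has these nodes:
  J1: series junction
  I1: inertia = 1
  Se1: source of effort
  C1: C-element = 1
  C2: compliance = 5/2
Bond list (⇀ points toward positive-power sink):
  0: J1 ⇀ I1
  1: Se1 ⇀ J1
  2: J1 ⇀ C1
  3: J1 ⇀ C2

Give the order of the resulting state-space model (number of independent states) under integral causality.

#1 |J1  (Se1: effort source, stroke at far end)
#0 |I1  (prefer integral on I1)
#2 |J1  (1-jn J1 has f-setter on 0)
#3 |J1  (J1: bond 0 brought flow, rest push out)

3  (C1, C2, I1 all integral)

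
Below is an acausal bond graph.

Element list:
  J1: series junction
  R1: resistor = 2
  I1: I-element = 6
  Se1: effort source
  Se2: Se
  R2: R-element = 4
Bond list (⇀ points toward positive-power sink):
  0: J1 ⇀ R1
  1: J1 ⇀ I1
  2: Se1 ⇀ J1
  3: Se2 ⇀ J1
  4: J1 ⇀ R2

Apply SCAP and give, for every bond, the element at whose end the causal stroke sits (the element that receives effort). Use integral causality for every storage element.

b2 stroke at J1  (Se1 (Se) sets effort on bond)
b3 stroke at J1  (Se2 (Se) sets effort on bond)
b1 stroke at I1  (I1: I, integral causality)
b0 stroke at J1  (J1: bond 1 brought flow, rest push out)
b4 stroke at J1  (J1 flow already set via bond 1)

b0 |J1
b1 |I1
b2 |J1
b3 |J1
b4 |J1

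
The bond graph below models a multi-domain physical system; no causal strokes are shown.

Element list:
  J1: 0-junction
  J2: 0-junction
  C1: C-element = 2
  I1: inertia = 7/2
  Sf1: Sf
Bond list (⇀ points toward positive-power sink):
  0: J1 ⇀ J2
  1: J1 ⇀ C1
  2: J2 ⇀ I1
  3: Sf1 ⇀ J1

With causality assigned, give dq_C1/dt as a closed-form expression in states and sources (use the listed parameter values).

dq_C1/dt = F_Sf1 - 2*p_I1/7

#3 stroke→Sf1  (Sf1: flow source, stroke at near end)
#1 stroke→J1  (C1: C, integral causality)
#0 stroke→J2  (common-e at J1 fixed by 1)
#2 stroke→I1  (J2: bond 0 brought effort, rest push out)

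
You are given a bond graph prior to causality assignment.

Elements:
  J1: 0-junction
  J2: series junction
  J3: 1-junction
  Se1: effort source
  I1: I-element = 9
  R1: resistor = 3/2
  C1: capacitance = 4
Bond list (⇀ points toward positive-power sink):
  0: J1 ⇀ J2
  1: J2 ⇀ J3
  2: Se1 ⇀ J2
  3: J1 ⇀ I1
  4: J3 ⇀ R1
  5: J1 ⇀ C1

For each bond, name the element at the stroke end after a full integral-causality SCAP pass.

#0 |J2
#1 |J3
#2 |J2
#3 |I1
#4 |R1
#5 |J1

#2 →J2  (Se1 fixes effort; stroke away)
#3 →I1  (I1 outputs flow p/I1)
#5 →J1  (C1 outputs effort q/C1)
#0 →J2  (J1: bond 5 brought effort, rest push out)
#1 →J3  (J2 needs exactly one f-in)
#4 →R1  (only one flow-in slot at J3)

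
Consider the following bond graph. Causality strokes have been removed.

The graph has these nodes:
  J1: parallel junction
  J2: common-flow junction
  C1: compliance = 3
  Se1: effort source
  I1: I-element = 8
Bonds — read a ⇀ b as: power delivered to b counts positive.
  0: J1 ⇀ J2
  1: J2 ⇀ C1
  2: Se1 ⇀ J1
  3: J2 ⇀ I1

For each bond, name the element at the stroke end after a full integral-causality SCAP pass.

#2 stroke→J1  (Se1 (Se) sets effort on bond)
#0 stroke→J2  (J1 effort already set via bond 2)
#1 stroke→J2  (prefer integral on C1)
#3 stroke→I1  (J2 needs exactly one f-in)

b0 stroke→J2
b1 stroke→J2
b2 stroke→J1
b3 stroke→I1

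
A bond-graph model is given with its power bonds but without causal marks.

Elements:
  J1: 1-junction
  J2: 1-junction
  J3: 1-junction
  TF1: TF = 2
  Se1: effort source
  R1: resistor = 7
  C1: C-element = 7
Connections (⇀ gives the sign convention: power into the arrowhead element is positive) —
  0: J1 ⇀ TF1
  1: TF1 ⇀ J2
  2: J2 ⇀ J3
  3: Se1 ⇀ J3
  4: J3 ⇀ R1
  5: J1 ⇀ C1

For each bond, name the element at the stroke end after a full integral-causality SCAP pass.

#3 stroke→J3  (Se1: effort source, stroke at far end)
#5 stroke→J1  (C1: C, integral causality)
#0 stroke→TF1  (closing 1-jn rule on J1)
#1 stroke→J2  (TF1 one-in-one-out from 0)
#2 stroke→J3  (J2: last free bond brings flow in)
#4 stroke→R1  (only one flow-in slot at J3)

β0 stroke at TF1
β1 stroke at J2
β2 stroke at J3
β3 stroke at J3
β4 stroke at R1
β5 stroke at J1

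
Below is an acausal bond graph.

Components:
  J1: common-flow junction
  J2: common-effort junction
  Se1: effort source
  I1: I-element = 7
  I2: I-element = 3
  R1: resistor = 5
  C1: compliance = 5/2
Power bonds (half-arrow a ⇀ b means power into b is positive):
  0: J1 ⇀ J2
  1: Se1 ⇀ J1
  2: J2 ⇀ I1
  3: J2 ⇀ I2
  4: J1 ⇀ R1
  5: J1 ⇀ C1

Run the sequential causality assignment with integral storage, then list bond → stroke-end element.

b1 stroke→J1  (source Se1 imposes e)
b2 stroke→I1  (I1 outputs flow p/I1)
b3 stroke→I2  (prefer integral on I2)
b0 stroke→J2  (J2: last free bond brings effort in)
b4 stroke→J1  (J1 flow already set via bond 0)
b5 stroke→J1  (1-jn J1 has f-setter on 0)

b0 stroke→J2
b1 stroke→J1
b2 stroke→I1
b3 stroke→I2
b4 stroke→J1
b5 stroke→J1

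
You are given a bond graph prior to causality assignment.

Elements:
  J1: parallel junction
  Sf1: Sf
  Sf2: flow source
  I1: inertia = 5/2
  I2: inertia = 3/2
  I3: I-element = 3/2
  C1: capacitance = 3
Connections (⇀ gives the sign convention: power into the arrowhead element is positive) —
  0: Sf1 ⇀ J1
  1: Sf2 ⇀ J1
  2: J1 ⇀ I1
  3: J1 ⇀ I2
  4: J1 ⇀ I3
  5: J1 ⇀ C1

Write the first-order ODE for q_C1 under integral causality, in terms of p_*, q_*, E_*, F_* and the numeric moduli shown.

#0 stroke→Sf1  (Sf1: flow source, stroke at near end)
#1 stroke→Sf2  (Sf2 (Sf) sets flow on bond)
#2 stroke→I1  (prefer integral on I1)
#3 stroke→I2  (I2: I, integral causality)
#4 stroke→I3  (I3 outputs flow p/I3)
#5 stroke→J1  (only one effort-in slot at J1)

dq_C1/dt = F_Sf1 + F_Sf2 - 2*p_I1/5 - 2*p_I2/3 - 2*p_I3/3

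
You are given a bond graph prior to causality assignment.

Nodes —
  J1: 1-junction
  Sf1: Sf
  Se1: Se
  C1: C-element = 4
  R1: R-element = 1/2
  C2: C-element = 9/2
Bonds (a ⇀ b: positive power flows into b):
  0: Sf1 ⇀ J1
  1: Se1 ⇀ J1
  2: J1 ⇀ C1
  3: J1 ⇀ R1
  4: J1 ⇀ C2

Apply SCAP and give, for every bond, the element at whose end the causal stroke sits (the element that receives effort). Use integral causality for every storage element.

β0 stroke at Sf1  (source Sf1 imposes f)
β1 stroke at J1  (Se1 fixes effort; stroke away)
β2 stroke at J1  (J1 flow already set via bond 0)
β3 stroke at J1  (1-jn J1 has f-setter on 0)
β4 stroke at J1  (common-f at J1 fixed by 0)

#0 |Sf1
#1 |J1
#2 |J1
#3 |J1
#4 |J1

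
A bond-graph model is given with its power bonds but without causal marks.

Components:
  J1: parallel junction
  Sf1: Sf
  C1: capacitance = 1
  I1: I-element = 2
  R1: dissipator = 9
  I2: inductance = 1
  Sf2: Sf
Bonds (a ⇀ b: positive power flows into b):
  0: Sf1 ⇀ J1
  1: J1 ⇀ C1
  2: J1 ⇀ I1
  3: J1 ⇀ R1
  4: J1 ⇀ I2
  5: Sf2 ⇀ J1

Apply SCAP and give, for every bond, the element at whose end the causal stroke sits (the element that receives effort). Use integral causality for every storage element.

#0 stroke→Sf1
#1 stroke→J1
#2 stroke→I1
#3 stroke→R1
#4 stroke→I2
#5 stroke→Sf2

β0 stroke at Sf1  (Sf1: flow source, stroke at near end)
β5 stroke at Sf2  (Sf2: flow source, stroke at near end)
β1 stroke at J1  (C1 integral (e out))
β2 stroke at I1  (J1 effort already set via bond 1)
β3 stroke at R1  (J1: bond 1 brought effort, rest push out)
β4 stroke at I2  (0-jn J1 has e-setter on 1)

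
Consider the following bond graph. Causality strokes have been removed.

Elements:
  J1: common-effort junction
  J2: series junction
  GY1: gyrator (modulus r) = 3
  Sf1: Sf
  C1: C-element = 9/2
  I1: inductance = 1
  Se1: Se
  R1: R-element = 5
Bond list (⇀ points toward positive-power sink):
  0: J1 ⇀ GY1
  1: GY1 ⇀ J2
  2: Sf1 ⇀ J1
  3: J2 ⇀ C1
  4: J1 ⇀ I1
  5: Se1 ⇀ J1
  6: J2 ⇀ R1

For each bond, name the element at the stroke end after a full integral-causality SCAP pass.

b2 |Sf1  (Sf1 (Sf) sets flow on bond)
b5 |J1  (Se1 fixes effort; stroke away)
b0 |GY1  (J1: bond 5 brought effort, rest push out)
b4 |I1  (J1 effort already set via bond 5)
b1 |GY1  (through GY1, causality inverts; strokes same side of GY1)
b3 |J2  (J2 flow already set via bond 1)
b6 |J2  (J2 flow already set via bond 1)

bond 0 |GY1
bond 1 |GY1
bond 2 |Sf1
bond 3 |J2
bond 4 |I1
bond 5 |J1
bond 6 |J2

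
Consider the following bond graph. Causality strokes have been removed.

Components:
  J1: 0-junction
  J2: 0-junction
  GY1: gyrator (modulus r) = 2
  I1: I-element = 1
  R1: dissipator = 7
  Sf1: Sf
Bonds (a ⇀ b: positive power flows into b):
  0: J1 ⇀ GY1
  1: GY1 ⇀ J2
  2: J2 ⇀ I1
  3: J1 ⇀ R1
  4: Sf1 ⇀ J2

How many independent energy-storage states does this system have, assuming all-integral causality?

β4 stroke at Sf1  (Sf1: flow source, stroke at near end)
β2 stroke at I1  (I1 outputs flow p/I1)
β1 stroke at J2  (J2: last free bond brings effort in)
β0 stroke at J1  (through GY1, causality inverts; strokes same side of GY1)
β3 stroke at R1  (J1 effort already set via bond 0)

1  (I1 all integral)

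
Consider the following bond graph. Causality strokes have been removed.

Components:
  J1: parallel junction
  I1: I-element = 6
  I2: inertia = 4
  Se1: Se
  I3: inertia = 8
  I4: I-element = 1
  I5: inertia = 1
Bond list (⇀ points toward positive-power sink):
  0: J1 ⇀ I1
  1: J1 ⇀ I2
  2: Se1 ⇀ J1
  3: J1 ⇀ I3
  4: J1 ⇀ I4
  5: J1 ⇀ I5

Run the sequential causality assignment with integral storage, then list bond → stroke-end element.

β0 →I1
β1 →I2
β2 →J1
β3 →I3
β4 →I4
β5 →I5

bond 2 →J1  (Se1 fixes effort; stroke away)
bond 0 →I1  (J1 effort already set via bond 2)
bond 1 →I2  (J1 effort already set via bond 2)
bond 3 →I3  (common-e at J1 fixed by 2)
bond 4 →I4  (common-e at J1 fixed by 2)
bond 5 →I5  (J1 effort already set via bond 2)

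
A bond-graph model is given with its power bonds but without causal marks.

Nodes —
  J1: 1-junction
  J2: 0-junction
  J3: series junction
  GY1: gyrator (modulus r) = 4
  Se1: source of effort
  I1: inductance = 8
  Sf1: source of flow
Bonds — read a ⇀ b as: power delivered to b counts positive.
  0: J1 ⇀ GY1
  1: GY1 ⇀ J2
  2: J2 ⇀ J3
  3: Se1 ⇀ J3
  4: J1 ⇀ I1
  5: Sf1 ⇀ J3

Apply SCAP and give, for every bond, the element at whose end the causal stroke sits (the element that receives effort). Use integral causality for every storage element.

β3 |J3  (Se1: effort source, stroke at far end)
β5 |Sf1  (Sf1: flow source, stroke at near end)
β2 |J3  (common-f at J3 fixed by 5)
β1 |J2  (closing 0-jn rule on J2)
β0 |J1  (through GY1, causality inverts; strokes same side of GY1)
β4 |I1  (J1 needs exactly one f-in)

b0 |J1
b1 |J2
b2 |J3
b3 |J3
b4 |I1
b5 |Sf1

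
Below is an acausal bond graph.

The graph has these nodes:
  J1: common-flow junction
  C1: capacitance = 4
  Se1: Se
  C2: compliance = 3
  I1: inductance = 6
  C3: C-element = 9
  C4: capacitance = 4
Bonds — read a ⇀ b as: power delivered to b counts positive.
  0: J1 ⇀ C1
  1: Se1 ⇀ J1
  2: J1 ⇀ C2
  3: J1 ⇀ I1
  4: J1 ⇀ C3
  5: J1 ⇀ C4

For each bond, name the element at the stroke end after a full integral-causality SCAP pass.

β0 |J1
β1 |J1
β2 |J1
β3 |I1
β4 |J1
β5 |J1

bond 1 stroke at J1  (Se1 (Se) sets effort on bond)
bond 0 stroke at J1  (C1 outputs effort q/C1)
bond 2 stroke at J1  (C2 outputs effort q/C2)
bond 3 stroke at I1  (I1 outputs flow p/I1)
bond 4 stroke at J1  (J1 flow already set via bond 3)
bond 5 stroke at J1  (J1: bond 3 brought flow, rest push out)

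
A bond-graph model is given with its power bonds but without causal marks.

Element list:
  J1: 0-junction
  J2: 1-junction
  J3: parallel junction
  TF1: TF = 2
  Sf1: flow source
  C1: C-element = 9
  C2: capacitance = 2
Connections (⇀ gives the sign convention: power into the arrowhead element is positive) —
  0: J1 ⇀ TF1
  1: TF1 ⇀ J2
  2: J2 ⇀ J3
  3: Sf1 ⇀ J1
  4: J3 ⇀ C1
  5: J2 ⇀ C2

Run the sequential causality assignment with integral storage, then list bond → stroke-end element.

#0 |J1
#1 |TF1
#2 |J2
#3 |Sf1
#4 |J3
#5 |J2

bond 3 stroke→Sf1  (Sf1 (Sf) sets flow on bond)
bond 0 stroke→J1  (closing 0-jn rule on J1)
bond 1 stroke→TF1  (through TF1, causality passes straight; one stroke at TF1)
bond 2 stroke→J2  (common-f at J2 fixed by 1)
bond 5 stroke→J2  (common-f at J2 fixed by 1)
bond 4 stroke→J3  (closing 0-jn rule on J3)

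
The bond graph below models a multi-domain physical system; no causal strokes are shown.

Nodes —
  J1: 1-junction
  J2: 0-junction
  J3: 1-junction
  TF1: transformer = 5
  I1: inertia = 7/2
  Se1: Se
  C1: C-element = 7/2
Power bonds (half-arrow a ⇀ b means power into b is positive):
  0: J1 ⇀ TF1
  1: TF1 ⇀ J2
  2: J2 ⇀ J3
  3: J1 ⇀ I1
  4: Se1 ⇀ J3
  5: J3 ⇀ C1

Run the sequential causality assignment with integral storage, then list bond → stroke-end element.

bond 0 |J1
bond 1 |TF1
bond 2 |J2
bond 3 |I1
bond 4 |J3
bond 5 |J3

β4 |J3  (source Se1 imposes e)
β3 |I1  (I1: I, integral causality)
β0 |J1  (J1 flow already set via bond 3)
β1 |TF1  (through TF1, causality passes straight; one stroke at TF1)
β2 |J2  (only one effort-in slot at J2)
β5 |J3  (J3 flow already set via bond 2)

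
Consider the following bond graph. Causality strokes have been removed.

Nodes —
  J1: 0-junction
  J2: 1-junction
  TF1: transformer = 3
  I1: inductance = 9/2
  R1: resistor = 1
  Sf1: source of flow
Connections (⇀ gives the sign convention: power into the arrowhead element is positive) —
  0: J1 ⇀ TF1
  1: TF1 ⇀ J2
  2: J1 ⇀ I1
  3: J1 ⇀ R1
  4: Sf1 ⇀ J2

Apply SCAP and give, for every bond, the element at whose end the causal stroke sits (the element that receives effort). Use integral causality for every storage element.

b0 |TF1
b1 |J2
b2 |I1
b3 |J1
b4 |Sf1

bond 4 stroke→Sf1  (Sf1 fixes flow; stroke at Sf1)
bond 1 stroke→J2  (common-f at J2 fixed by 4)
bond 0 stroke→TF1  (TF1 one-in-one-out from 1)
bond 2 stroke→I1  (I1: I, integral causality)
bond 3 stroke→J1  (J1 needs exactly one e-in)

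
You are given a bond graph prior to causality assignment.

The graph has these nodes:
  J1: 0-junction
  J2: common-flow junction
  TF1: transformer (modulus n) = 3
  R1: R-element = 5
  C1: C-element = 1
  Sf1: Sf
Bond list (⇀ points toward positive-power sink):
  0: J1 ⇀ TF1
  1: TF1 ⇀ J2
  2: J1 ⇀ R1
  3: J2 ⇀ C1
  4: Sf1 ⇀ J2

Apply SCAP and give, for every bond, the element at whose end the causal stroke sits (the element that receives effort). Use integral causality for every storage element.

#0 stroke at TF1
#1 stroke at J2
#2 stroke at J1
#3 stroke at J2
#4 stroke at Sf1

β4 stroke at Sf1  (source Sf1 imposes f)
β1 stroke at J2  (J2 flow already set via bond 4)
β3 stroke at J2  (J2 flow already set via bond 4)
β0 stroke at TF1  (TF1: transformer flips bond 1)
β2 stroke at J1  (J1: last free bond brings effort in)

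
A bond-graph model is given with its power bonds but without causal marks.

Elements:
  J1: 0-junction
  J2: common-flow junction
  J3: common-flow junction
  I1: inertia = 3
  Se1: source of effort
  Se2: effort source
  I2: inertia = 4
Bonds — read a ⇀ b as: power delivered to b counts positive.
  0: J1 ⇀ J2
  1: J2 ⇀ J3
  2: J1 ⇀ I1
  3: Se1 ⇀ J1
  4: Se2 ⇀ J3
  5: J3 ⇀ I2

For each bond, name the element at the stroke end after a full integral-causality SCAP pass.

bond 3 stroke→J1  (Se1: effort source, stroke at far end)
bond 4 stroke→J3  (Se2 (Se) sets effort on bond)
bond 0 stroke→J2  (J1 effort already set via bond 3)
bond 2 stroke→I1  (J1: bond 3 brought effort, rest push out)
bond 1 stroke→J3  (closing 1-jn rule on J2)
bond 5 stroke→I2  (closing 1-jn rule on J3)

β0 stroke at J2
β1 stroke at J3
β2 stroke at I1
β3 stroke at J1
β4 stroke at J3
β5 stroke at I2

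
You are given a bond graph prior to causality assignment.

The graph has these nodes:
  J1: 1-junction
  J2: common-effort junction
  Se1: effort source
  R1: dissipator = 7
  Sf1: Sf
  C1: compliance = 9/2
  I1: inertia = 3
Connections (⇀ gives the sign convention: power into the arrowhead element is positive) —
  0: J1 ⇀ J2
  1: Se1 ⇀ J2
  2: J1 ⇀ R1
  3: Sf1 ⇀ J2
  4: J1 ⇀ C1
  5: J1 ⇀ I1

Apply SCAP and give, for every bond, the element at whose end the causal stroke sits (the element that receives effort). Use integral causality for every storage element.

β0 |J1
β1 |J2
β2 |J1
β3 |Sf1
β4 |J1
β5 |I1

β1 |J2  (Se1: effort source, stroke at far end)
β3 |Sf1  (Sf1 (Sf) sets flow on bond)
β0 |J1  (J2: bond 1 brought effort, rest push out)
β4 |J1  (C1 outputs effort q/C1)
β5 |I1  (I1 outputs flow p/I1)
β2 |J1  (J1 flow already set via bond 5)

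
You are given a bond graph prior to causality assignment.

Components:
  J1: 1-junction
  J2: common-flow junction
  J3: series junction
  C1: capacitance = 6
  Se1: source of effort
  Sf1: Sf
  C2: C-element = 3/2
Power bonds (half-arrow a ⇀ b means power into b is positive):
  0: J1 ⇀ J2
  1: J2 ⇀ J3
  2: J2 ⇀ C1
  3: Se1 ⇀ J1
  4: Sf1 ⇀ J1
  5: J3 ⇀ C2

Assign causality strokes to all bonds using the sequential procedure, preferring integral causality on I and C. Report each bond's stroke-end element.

b0 stroke at J1
b1 stroke at J2
b2 stroke at J2
b3 stroke at J1
b4 stroke at Sf1
b5 stroke at J3

β3 stroke→J1  (Se1: effort source, stroke at far end)
β4 stroke→Sf1  (Sf1: flow source, stroke at near end)
β0 stroke→J1  (J1: bond 4 brought flow, rest push out)
β1 stroke→J2  (common-f at J2 fixed by 0)
β2 stroke→J2  (1-jn J2 has f-setter on 0)
β5 stroke→J3  (1-jn J3 has f-setter on 1)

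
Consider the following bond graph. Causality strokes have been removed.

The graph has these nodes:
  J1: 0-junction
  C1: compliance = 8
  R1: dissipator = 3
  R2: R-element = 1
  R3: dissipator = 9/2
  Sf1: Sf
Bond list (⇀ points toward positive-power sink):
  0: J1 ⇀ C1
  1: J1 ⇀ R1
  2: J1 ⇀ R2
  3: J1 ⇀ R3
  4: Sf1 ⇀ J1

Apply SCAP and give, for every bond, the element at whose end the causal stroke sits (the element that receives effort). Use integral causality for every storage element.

bond 4 |Sf1  (source Sf1 imposes f)
bond 0 |J1  (C1: C, integral causality)
bond 1 |R1  (common-e at J1 fixed by 0)
bond 2 |R2  (0-jn J1 has e-setter on 0)
bond 3 |R3  (common-e at J1 fixed by 0)

β0 stroke→J1
β1 stroke→R1
β2 stroke→R2
β3 stroke→R3
β4 stroke→Sf1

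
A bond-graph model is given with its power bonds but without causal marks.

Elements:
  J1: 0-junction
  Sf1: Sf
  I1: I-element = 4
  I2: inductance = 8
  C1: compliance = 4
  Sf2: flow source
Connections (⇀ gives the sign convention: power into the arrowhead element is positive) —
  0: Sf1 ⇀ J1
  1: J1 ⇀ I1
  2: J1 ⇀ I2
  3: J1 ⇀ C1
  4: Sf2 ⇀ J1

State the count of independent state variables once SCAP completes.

3  (C1, I1, I2 all integral)

β0 →Sf1  (source Sf1 imposes f)
β4 →Sf2  (Sf2: flow source, stroke at near end)
β1 →I1  (I1 outputs flow p/I1)
β2 →I2  (prefer integral on I2)
β3 →J1  (closing 0-jn rule on J1)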